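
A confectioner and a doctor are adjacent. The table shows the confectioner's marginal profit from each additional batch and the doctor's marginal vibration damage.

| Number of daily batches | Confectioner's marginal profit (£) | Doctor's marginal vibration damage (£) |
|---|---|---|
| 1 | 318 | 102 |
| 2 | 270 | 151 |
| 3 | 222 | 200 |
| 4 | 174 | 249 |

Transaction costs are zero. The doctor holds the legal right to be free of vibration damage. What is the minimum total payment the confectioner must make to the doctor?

£453

Efficient level: marginal profit ≥ marginal vibration damage through level 3, so k* = 3.
With the doctor holding the right, the confectioner must at least compensate total damage at k*: 102 + 151 + 200 = 453.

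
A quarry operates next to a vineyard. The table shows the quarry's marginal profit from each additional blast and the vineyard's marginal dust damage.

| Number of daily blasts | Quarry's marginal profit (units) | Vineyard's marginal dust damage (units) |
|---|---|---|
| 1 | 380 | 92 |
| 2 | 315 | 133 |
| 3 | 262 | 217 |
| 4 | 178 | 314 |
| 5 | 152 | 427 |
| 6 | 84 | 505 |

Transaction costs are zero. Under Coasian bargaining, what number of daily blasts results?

Bargaining reaches the level where marginal profit last exceeds marginal dust damage.
That holds through level 3 (262 ≥ 217) but not at 4 (178 < 314).

3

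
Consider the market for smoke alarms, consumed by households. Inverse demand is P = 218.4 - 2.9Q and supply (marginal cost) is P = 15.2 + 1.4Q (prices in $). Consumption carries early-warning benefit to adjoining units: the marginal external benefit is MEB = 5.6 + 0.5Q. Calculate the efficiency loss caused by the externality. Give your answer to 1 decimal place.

Market equilibrium (private): 15.2 + 1.4Q = 218.4 - 2.9Q → Q_m = 47.2558.
Social marginal benefit = demand + MEB = 224.0 - 2.4Q.
Set SMB = MC: 224.0 - 2.4Q = 15.2 + 1.4Q → Q* = 54.9474.
The welfare-loss triangle has base |Q_m − Q*| and height MEB(Q_m) (the vertical gap between SMB and MC is zero at Q* and MEB at Q_m).
DWL = ½ × 7.6916 × 29.2279 = 112.4047.

DWL = $112.4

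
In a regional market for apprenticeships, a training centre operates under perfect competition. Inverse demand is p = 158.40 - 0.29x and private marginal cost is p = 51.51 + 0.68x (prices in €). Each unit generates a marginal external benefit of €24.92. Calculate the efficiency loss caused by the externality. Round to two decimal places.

DWL = €320.11

Market equilibrium (private): 51.51 + 0.68x = 158.40 - 0.29x → x_m = 110.1959.
Social marginal cost = private MC − MEB = 26.59 + 0.68x.
Set SMC = demand: 26.59 + 0.68x = 158.40 - 0.29x → x* = 135.8866.
Between x* and x_m the wedge demand − SMC runs linearly from 0 to MEB(x_m), so the loss is a triangle.
DWL = ½ × 25.6907 × 24.9200 = 320.1061.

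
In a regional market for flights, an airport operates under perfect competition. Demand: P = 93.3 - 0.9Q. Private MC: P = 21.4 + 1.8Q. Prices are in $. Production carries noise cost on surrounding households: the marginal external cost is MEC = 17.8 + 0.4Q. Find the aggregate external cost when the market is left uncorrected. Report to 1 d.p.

Market equilibrium (private): 21.4 + 1.8Q = 93.3 - 0.9Q → Q_m = 26.6296.
Total external cost = ∫₀^{Q_m} (17.8 + 0.4Q) dQ = 17.8×26.6296 + ½×0.4×26.6296² = 615.8340.

$615.8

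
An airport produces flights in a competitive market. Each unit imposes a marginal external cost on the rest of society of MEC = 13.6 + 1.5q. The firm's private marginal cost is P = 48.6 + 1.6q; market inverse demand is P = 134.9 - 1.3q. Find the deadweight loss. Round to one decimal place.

Market equilibrium (private): 48.6 + 1.6q = 134.9 - 1.3q → q_m = 29.7586.
Social marginal cost = private MC + MEC = 62.2 + 3.1q.
Set SMC = demand: 62.2 + 3.1q = 134.9 - 1.3q → q* = 16.5227.
The loss is the area between SMC and demand from q* to q_m; with linear curves that's a triangle of height MEC(q_m).
DWL = ½ × 13.2359 × 58.2379 = 385.4155.

DWL = 385.4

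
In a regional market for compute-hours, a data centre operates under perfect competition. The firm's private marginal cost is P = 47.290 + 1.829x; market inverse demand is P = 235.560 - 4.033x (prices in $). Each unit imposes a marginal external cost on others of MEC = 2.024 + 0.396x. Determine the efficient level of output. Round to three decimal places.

x* = 29.761

Social marginal cost = private MC + MEC = 49.314 + 2.225x.
Set SMC = demand: 49.314 + 2.225x = 235.560 - 4.033x → x* = 29.7613.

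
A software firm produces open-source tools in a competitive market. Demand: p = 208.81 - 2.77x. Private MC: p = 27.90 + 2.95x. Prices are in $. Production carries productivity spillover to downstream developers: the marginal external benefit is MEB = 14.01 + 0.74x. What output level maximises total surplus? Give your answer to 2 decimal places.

x* = 39.14

Social marginal cost = private MC − MEB = 13.89 + 2.21x.
Set SMC = demand: 13.89 + 2.21x = 208.81 - 2.77x → x* = 39.1406.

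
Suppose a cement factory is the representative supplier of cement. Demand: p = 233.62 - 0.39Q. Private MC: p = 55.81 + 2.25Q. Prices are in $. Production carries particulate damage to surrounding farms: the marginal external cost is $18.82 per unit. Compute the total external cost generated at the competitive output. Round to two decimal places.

$1267.57

Market equilibrium (private): 55.81 + 2.25Q = 233.62 - 0.39Q → Q_m = 67.3523.
Total external cost = MEC × Q_m = 18.82 × 67.3523 = 1267.5703.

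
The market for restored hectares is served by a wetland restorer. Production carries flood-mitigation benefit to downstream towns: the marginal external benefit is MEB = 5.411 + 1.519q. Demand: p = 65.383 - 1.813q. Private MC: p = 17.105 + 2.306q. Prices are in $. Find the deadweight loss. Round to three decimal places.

Market equilibrium (private): 17.105 + 2.306q = 65.383 - 1.813q → q_m = 11.7208.
Social marginal cost = private MC − MEB = 11.694 + 0.787q.
Set SMC = demand: 11.694 + 0.787q = 65.383 - 1.813q → q* = 20.6496.
Between q* and q_m the wedge demand − SMC runs linearly from 0 to MEB(q_m), so the loss is a triangle.
DWL = ½ × 8.9288 × 23.2149 = 103.6406.

DWL = $103.641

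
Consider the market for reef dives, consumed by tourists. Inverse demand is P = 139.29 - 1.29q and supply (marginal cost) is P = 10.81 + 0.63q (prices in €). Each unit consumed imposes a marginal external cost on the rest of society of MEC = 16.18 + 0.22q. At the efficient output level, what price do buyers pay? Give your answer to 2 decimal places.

P = €71.60

Social marginal benefit = demand − MEC = 123.11 - 1.51q.
Set SMB = MC: 123.11 - 1.51q = 10.81 + 0.63q → q* = 52.4766.
Consumer price on the demand curve at q*: 139.29 − 1.29×52.4766 = 71.5952.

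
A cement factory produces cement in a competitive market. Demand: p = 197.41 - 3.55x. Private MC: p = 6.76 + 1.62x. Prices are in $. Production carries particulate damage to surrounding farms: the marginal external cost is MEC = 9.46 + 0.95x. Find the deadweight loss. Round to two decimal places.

Market equilibrium (private): 6.76 + 1.62x = 197.41 - 3.55x → x_m = 36.8762.
Social marginal cost = private MC + MEC = 16.22 + 2.57x.
Set SMC = demand: 16.22 + 2.57x = 197.41 - 3.55x → x* = 29.6062.
The loss is the area between SMC and demand from x* to x_m; with linear curves that's a triangle of height MEC(x_m).
DWL = ½ × 7.2700 × 44.4924 = 161.7299.

DWL = $161.73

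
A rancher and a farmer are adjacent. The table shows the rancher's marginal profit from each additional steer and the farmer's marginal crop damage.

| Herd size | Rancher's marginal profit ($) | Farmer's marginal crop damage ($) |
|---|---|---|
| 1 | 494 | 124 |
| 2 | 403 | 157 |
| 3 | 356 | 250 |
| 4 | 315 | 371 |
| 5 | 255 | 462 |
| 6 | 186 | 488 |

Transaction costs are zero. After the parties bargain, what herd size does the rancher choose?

Bargaining reaches the level where marginal profit last exceeds marginal crop damage.
That holds through level 3 (356 ≥ 250) but not at 4 (315 < 371).

3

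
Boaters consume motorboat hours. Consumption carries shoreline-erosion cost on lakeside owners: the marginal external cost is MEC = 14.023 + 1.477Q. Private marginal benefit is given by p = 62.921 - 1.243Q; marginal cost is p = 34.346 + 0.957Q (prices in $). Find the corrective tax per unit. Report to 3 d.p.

Social marginal benefit = demand − MEC = 48.898 - 2.720Q.
Set SMB = MC: 48.898 - 2.720Q = 34.346 + 0.957Q → Q* = 3.9576.
The Pigouvian tax equals MEC at Q*: 14.023 + 1.477×3.9576 = 19.8684.

tax = $19.868 per unit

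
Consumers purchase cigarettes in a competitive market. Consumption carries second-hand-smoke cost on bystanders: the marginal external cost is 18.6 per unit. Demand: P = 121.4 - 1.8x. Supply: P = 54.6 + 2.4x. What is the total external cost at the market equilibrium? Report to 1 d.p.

295.8

Market equilibrium (private): 54.6 + 2.4x = 121.4 - 1.8x → x_m = 15.9048.
Total external cost = MEC × x_m = 18.6 × 15.9048 = 295.8293.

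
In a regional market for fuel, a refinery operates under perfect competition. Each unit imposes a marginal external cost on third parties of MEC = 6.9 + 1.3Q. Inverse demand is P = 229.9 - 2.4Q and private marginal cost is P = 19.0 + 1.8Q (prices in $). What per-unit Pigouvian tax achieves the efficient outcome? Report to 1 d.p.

Social marginal cost = private MC + MEC = 25.9 + 3.1Q.
Set SMC = demand: 25.9 + 3.1Q = 229.9 - 2.4Q → Q* = 37.0909.
The Pigouvian tax equals MEC at Q*: 6.9 + 1.3×37.0909 = 55.1182.

tax = $55.1 per unit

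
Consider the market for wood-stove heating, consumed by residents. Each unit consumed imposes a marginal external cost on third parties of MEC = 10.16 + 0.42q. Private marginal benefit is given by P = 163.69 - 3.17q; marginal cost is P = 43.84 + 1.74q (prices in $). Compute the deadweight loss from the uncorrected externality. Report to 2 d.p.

DWL = $39.09

Market equilibrium (private): 43.84 + 1.74q = 163.69 - 3.17q → q_m = 24.4094.
Social marginal benefit = demand − MEC = 153.53 - 3.59q.
Set SMB = MC: 153.53 - 3.59q = 43.84 + 1.74q → q* = 20.5797.
Height of the DWL triangle at q_m is MC(q_m) − SMB(q_m) = MEC(q_m) = 20.4119.
DWL = ½ × 3.8297 × 20.4119 = 39.0857.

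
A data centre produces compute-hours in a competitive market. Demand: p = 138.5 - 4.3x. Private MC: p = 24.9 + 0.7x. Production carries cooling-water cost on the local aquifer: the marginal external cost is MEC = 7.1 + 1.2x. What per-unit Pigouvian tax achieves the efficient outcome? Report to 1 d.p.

tax = 27.7 per unit

Social marginal cost = private MC + MEC = 32.0 + 1.9x.
Set SMC = demand: 32.0 + 1.9x = 138.5 - 4.3x → x* = 17.1774.
The Pigouvian tax equals MEC at x*: 7.1 + 1.2×17.1774 = 27.7129.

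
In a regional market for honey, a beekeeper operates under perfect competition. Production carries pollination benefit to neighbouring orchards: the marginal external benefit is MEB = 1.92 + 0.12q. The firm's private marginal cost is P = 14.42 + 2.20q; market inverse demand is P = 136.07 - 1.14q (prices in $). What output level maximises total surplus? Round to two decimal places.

q* = 38.38

Social marginal cost = private MC − MEB = 12.50 + 2.08q.
Set SMC = demand: 12.50 + 2.08q = 136.07 - 1.14q → q* = 38.3758.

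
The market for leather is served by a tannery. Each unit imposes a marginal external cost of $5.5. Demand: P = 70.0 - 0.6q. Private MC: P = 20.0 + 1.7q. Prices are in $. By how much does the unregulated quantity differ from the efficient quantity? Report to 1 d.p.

2.4 units

Market equilibrium (private): 20.0 + 1.7q = 70.0 - 0.6q → q_m = 21.7391.
Social marginal cost = private MC + MEC = 25.5 + 1.7q.
Set SMC = demand: 25.5 + 1.7q = 70.0 - 0.6q → q* = 19.3478.
Gap = |21.7391 − 19.3478| = 2.3913.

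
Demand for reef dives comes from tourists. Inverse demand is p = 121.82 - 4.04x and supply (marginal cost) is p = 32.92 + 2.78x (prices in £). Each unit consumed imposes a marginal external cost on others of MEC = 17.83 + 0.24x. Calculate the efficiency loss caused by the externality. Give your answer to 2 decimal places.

Market equilibrium (private): 32.92 + 2.78x = 121.82 - 4.04x → x_m = 13.0352.
Social marginal benefit = demand − MEC = 103.99 - 4.28x.
Set SMB = MC: 103.99 - 4.28x = 32.92 + 2.78x → x* = 10.0666.
Between x* and x_m the wedge MC − SMB runs linearly from 0 to MEC(x_m), so the loss is a triangle.
DWL = ½ × 2.9686 × 20.9584 = 31.1086.

DWL = £31.11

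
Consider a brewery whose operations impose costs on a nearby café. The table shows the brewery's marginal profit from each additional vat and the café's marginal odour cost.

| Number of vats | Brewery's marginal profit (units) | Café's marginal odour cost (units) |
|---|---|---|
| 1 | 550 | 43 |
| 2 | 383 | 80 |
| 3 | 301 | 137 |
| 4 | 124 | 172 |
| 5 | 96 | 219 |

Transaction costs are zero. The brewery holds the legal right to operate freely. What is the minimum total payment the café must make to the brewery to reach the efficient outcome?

Left alone the brewery would choose level 5 (marginal profit stays positive).
Efficient level: k* = 3 (marginal profit ≥ marginal odour cost through 3).
The café must at least cover the brewery's forgone profit from cutting 5→3: 124 + 96 = 220.

220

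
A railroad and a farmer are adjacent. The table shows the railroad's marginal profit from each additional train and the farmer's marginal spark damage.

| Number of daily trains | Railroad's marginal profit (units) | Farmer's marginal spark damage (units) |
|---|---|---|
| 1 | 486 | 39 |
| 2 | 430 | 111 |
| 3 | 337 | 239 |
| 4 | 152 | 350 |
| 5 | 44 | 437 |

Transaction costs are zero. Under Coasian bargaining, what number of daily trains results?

3

Bargaining reaches the level where marginal profit last exceeds marginal spark damage.
That holds through level 3 (337 ≥ 239) but not at 4 (152 < 350).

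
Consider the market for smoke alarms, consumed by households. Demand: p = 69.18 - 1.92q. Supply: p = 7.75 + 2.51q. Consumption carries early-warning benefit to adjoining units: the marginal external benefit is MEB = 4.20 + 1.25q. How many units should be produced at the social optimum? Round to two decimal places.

Social marginal benefit = demand + MEB = 73.38 - 0.67q.
Set SMB = MC: 73.38 - 0.67q = 7.75 + 2.51q → q* = 20.6384.

q* = 20.64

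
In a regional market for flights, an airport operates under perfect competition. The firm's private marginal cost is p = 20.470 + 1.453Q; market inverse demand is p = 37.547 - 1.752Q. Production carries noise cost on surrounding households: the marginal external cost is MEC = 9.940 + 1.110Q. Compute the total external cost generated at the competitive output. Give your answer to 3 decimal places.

Market equilibrium (private): 20.470 + 1.453Q = 37.547 - 1.752Q → Q_m = 5.3282.
Total external cost = ∫₀^{Q_m} (9.940 + 1.110Q) dQ = 9.940×5.3282 + ½×1.110×5.3282² = 68.7186.

68.719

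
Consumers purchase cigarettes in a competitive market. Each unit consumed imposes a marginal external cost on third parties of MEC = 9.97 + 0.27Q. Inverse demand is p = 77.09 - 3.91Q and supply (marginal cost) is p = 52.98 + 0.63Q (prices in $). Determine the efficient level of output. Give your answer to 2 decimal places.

Q* = 2.94

Social marginal benefit = demand − MEC = 67.12 - 4.18Q.
Set SMB = MC: 67.12 - 4.18Q = 52.98 + 0.63Q → Q* = 2.9397.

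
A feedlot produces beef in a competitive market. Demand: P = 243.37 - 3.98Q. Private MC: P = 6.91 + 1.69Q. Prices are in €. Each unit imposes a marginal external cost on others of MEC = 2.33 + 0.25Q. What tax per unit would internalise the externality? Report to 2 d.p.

tax = €12.22 per unit

Social marginal cost = private MC + MEC = 9.24 + 1.94Q.
Set SMC = demand: 9.24 + 1.94Q = 243.37 - 3.98Q → Q* = 39.5490.
The Pigouvian tax equals MEC at Q*: 2.33 + 0.25×39.5490 = 12.2173.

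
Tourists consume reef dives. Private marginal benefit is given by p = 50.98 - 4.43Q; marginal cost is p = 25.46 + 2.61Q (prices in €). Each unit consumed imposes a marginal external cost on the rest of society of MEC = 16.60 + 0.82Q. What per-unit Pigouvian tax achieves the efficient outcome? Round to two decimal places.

Social marginal benefit = demand − MEC = 34.38 - 5.25Q.
Set SMB = MC: 34.38 - 5.25Q = 25.46 + 2.61Q → Q* = 1.1349.
The Pigouvian tax equals MEC at Q*: 16.60 + 0.82×1.1349 = 17.5306.

tax = €17.53 per unit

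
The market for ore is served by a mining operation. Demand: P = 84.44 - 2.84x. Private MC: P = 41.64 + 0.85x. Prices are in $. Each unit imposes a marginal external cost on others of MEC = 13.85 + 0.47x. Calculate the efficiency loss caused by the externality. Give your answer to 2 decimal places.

Market equilibrium (private): 41.64 + 0.85x = 84.44 - 2.84x → x_m = 11.5989.
Social marginal cost = private MC + MEC = 55.49 + 1.32x.
Set SMC = demand: 55.49 + 1.32x = 84.44 - 2.84x → x* = 6.9591.
Between x* and x_m the wedge SMC − demand runs linearly from 0 to MEC(x_m), so the loss is a triangle.
DWL = ½ × 4.6398 × 19.3015 = 44.7775.

DWL = $44.78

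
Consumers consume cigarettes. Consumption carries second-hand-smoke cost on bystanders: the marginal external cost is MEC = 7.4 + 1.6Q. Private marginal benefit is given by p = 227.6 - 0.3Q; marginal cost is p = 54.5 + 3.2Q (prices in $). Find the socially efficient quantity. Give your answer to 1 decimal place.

Q* = 32.5

Social marginal benefit = demand − MEC = 220.2 - 1.9Q.
Set SMB = MC: 220.2 - 1.9Q = 54.5 + 3.2Q → Q* = 32.4902.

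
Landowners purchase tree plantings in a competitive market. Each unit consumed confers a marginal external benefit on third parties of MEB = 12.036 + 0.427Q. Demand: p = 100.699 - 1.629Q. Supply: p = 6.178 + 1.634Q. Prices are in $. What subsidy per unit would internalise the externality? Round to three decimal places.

Social marginal benefit = demand + MEB = 112.735 - 1.202Q.
Set SMB = MC: 112.735 - 1.202Q = 6.178 + 1.634Q → Q* = 37.5730.
The Pigouvian subsidy equals MEB at Q*: 12.036 + 0.427×37.5730 = 28.0797.

subsidy = $28.080 per unit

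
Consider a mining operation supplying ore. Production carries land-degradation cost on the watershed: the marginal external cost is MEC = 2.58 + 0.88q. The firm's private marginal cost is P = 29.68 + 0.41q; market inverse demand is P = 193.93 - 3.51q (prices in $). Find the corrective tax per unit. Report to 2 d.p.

Social marginal cost = private MC + MEC = 32.26 + 1.29q.
Set SMC = demand: 32.26 + 1.29q = 193.93 - 3.51q → q* = 33.6813.
The Pigouvian tax equals MEC at q*: 2.58 + 0.88×33.6813 = 32.2195.

tax = $32.22 per unit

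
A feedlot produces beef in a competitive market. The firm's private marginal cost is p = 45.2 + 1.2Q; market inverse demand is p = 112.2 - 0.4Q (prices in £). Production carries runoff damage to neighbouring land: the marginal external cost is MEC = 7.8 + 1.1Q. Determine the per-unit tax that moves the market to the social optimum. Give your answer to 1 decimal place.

Social marginal cost = private MC + MEC = 53.0 + 2.3Q.
Set SMC = demand: 53.0 + 2.3Q = 112.2 - 0.4Q → Q* = 21.9259.
The Pigouvian tax equals MEC at Q*: 7.8 + 1.1×21.9259 = 31.9185.

tax = £31.9 per unit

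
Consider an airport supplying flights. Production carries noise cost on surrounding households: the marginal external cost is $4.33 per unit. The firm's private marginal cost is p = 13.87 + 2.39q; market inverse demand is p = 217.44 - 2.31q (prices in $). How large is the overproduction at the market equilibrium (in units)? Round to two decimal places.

Market equilibrium (private): 13.87 + 2.39q = 217.44 - 2.31q → q_m = 43.3128.
Social marginal cost = private MC + MEC = 18.20 + 2.39q.
Set SMC = demand: 18.20 + 2.39q = 217.44 - 2.31q → q* = 42.3915.
Gap = |43.3128 − 42.3915| = 0.9213.

0.92 units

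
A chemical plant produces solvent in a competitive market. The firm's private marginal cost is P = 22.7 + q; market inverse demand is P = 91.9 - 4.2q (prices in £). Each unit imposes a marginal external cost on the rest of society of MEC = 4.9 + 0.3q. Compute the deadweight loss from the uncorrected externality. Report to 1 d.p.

Market equilibrium (private): 22.7 + q = 91.9 - 4.2q → q_m = 13.3077.
Social marginal cost = private MC + MEC = 27.6 + 1.3q.
Set SMC = demand: 27.6 + 1.3q = 91.9 - 4.2q → q* = 11.6909.
The welfare-loss triangle has base |q_m − q*| and height MEC(q_m) (the vertical gap between SMC and demand is zero at q* and MEC at q_m).
DWL = ½ × 1.6168 × 8.8923 = 7.1885.

DWL = £7.2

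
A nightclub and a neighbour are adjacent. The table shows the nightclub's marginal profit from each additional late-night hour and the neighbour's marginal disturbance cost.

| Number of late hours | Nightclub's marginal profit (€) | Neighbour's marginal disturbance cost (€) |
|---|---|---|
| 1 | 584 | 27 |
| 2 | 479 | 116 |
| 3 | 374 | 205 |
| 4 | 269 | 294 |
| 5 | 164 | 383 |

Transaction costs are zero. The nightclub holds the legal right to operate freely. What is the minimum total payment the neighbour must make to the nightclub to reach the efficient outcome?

Left alone the nightclub would choose level 5 (marginal profit stays positive).
Efficient level: k* = 3 (marginal profit ≥ marginal disturbance cost through 3).
The neighbour must at least cover the nightclub's forgone profit from cutting 5→3: 269 + 164 = 433.

€433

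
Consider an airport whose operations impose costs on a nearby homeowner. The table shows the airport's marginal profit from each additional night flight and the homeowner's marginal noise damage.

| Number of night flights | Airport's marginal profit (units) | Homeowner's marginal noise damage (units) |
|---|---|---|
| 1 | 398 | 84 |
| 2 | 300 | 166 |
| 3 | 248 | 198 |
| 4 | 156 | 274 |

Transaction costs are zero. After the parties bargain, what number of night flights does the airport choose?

Bargaining reaches the level where marginal profit last exceeds marginal noise damage.
That holds through level 3 (248 ≥ 198) but not at 4 (156 < 274).

3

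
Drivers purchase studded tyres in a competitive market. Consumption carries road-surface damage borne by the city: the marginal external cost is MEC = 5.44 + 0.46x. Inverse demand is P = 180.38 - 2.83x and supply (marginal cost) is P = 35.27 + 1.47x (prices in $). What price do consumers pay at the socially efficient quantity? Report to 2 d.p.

P = $97.34

Social marginal benefit = demand − MEC = 174.94 - 3.29x.
Set SMB = MC: 174.94 - 3.29x = 35.27 + 1.47x → x* = 29.3424.
Consumer price on the demand curve at x*: 180.38 − 2.83×29.3424 = 97.3410.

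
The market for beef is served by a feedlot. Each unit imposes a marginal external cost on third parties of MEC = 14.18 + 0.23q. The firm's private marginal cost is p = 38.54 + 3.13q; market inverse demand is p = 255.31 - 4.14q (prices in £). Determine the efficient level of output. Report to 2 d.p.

q* = 27.01

Social marginal cost = private MC + MEC = 52.72 + 3.36q.
Set SMC = demand: 52.72 + 3.36q = 255.31 - 4.14q → q* = 27.0120.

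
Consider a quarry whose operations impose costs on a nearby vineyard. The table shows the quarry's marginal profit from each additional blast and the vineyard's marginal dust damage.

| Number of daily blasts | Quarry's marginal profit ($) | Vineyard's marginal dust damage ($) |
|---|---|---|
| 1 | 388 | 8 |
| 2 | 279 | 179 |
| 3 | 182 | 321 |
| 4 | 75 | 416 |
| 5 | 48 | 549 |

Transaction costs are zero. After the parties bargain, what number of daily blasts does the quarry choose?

2

Bargaining reaches the level where marginal profit last exceeds marginal dust damage.
That holds through level 2 (279 ≥ 179) but not at 3 (182 < 321).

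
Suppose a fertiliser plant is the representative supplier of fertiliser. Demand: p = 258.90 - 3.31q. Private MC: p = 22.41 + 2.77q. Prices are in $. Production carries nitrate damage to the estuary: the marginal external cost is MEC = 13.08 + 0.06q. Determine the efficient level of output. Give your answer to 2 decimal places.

Social marginal cost = private MC + MEC = 35.49 + 2.83q.
Set SMC = demand: 35.49 + 2.83q = 258.90 - 3.31q → q* = 36.3860.

q* = 36.39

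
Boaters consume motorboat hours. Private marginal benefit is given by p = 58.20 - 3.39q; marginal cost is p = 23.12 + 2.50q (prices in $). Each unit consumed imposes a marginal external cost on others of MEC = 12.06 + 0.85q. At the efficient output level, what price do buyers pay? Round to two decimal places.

P = $46.62

Social marginal benefit = demand − MEC = 46.14 - 4.24q.
Set SMB = MC: 46.14 - 4.24q = 23.12 + 2.50q → q* = 3.4154.
Consumer price on the demand curve at q*: 58.20 − 3.39×3.4154 = 46.6218.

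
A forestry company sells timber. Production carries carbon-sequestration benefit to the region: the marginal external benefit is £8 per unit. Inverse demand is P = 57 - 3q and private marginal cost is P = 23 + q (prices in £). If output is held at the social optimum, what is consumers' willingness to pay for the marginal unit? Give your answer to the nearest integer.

Social marginal cost = private MC − MEB = 15 + q.
Set SMC = demand: 15 + q = 57 - 3q → q* = 10.5000.
Consumer price on the demand curve at q*: 57 − 3×10.5000 = 25.5000.

P = £26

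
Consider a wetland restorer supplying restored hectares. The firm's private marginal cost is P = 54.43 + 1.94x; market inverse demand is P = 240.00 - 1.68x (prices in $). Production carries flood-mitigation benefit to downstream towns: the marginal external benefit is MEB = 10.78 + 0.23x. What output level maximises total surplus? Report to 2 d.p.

Social marginal cost = private MC − MEB = 43.65 + 1.71x.
Set SMC = demand: 43.65 + 1.71x = 240.00 - 1.68x → x* = 57.9204.

x* = 57.92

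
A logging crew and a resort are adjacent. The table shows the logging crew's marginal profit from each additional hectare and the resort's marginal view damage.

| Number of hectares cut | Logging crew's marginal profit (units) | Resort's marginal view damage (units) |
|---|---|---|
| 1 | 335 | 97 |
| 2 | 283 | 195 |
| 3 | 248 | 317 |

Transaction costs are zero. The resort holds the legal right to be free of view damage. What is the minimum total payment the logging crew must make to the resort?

292

Efficient level: marginal profit ≥ marginal view damage through level 2, so k* = 2.
With the resort holding the right, the logging crew must at least compensate total damage at k*: 97 + 195 = 292.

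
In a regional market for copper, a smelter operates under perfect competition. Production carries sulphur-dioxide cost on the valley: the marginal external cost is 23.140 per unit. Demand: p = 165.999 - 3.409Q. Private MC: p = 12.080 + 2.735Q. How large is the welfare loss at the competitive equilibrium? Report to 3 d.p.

DWL = 43.576

Market equilibrium (private): 12.080 + 2.735Q = 165.999 - 3.409Q → Q_m = 25.0519.
Social marginal cost = private MC + MEC = 35.220 + 2.735Q.
Set SMC = demand: 35.220 + 2.735Q = 165.999 - 3.409Q → Q* = 21.2856.
Between Q* and Q_m the wedge SMC − demand runs linearly from 0 to MEC(Q_m), so the loss is a triangle.
DWL = ½ × 3.7663 × 23.1400 = 43.5761.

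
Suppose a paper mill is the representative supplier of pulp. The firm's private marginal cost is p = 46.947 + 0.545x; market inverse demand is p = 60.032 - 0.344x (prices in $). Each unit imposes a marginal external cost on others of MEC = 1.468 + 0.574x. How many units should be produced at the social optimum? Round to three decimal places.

x* = 7.941

Social marginal cost = private MC + MEC = 48.415 + 1.119x.
Set SMC = demand: 48.415 + 1.119x = 60.032 - 0.344x → x* = 7.9405.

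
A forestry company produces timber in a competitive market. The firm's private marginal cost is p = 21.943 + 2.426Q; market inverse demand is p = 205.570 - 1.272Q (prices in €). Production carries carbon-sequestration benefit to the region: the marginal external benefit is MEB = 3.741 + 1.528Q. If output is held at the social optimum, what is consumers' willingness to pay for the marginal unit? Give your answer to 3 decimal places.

P = €95.740

Social marginal cost = private MC − MEB = 18.202 + 0.898Q.
Set SMC = demand: 18.202 + 0.898Q = 205.570 - 1.272Q → Q* = 86.3447.
Consumer price on the demand curve at Q*: 205.570 − 1.272×86.3447 = 95.7395.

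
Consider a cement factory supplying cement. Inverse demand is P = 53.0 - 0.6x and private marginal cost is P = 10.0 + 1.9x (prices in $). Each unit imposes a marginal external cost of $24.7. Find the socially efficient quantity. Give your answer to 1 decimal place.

Social marginal cost = private MC + MEC = 34.7 + 1.9x.
Set SMC = demand: 34.7 + 1.9x = 53.0 - 0.6x → x* = 7.3200.

x* = 7.3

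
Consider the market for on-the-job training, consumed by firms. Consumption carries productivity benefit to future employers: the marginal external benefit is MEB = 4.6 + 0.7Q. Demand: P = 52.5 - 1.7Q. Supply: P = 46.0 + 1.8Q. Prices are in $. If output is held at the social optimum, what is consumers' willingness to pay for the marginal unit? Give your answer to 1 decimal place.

P = $45.8

Social marginal benefit = demand + MEB = 57.1 - Q.
Set SMB = MC: 57.1 - Q = 46.0 + 1.8Q → Q* = 3.9643.
Consumer price on the demand curve at Q*: 52.5 − 1.7×3.9643 = 45.7607.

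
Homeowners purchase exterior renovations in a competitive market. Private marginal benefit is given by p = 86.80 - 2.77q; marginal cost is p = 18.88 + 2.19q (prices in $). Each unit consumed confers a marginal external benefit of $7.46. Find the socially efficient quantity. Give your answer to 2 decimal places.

q* = 15.20

Social marginal benefit = demand + MEB = 94.26 - 2.77q.
Set SMB = MC: 94.26 - 2.77q = 18.88 + 2.19q → q* = 15.1976.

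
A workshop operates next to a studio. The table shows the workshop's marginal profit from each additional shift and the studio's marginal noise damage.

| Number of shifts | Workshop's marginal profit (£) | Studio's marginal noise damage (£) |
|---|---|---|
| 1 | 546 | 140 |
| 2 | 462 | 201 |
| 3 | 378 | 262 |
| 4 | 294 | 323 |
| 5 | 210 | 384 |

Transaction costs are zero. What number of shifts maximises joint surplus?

3

Bargaining reaches the level where marginal profit last exceeds marginal noise damage.
That holds through level 3 (378 ≥ 262) but not at 4 (294 < 323).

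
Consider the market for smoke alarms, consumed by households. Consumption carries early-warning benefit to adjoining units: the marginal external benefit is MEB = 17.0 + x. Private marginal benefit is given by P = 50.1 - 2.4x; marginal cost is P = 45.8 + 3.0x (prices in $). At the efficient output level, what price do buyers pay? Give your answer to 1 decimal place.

Social marginal benefit = demand + MEB = 67.1 - 1.4x.
Set SMB = MC: 67.1 - 1.4x = 45.8 + 3.0x → x* = 4.8409.
Consumer price on the demand curve at x*: 50.1 − 2.4×4.8409 = 38.4818.

P = $38.5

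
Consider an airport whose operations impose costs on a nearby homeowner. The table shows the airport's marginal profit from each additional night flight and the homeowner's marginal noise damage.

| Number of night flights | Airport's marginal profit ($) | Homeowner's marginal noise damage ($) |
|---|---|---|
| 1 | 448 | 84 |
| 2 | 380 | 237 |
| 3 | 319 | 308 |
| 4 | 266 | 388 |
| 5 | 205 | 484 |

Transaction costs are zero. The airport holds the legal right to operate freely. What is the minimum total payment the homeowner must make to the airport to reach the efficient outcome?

$471

Left alone the airport would choose level 5 (marginal profit stays positive).
Efficient level: k* = 3 (marginal profit ≥ marginal noise damage through 3).
The homeowner must at least cover the airport's forgone profit from cutting 5→3: 266 + 205 = 471.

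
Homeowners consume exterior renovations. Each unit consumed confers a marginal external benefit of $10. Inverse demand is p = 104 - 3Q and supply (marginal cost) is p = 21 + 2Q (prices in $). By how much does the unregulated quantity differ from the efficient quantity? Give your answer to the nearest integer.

2 units

Market equilibrium (private): 21 + 2Q = 104 - 3Q → Q_m = 16.6000.
Social marginal benefit = demand + MEB = 114 - 3Q.
Set SMB = MC: 114 - 3Q = 21 + 2Q → Q* = 18.6000.
Gap = |16.6000 − 18.6000| = 2.0000.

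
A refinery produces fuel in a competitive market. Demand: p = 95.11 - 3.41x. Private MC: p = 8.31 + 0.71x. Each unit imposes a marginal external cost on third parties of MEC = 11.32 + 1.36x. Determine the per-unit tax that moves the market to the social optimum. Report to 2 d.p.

Social marginal cost = private MC + MEC = 19.63 + 2.07x.
Set SMC = demand: 19.63 + 2.07x = 95.11 - 3.41x → x* = 13.7737.
The Pigouvian tax equals MEC at x*: 11.32 + 1.36×13.7737 = 30.0522.

tax = 30.05 per unit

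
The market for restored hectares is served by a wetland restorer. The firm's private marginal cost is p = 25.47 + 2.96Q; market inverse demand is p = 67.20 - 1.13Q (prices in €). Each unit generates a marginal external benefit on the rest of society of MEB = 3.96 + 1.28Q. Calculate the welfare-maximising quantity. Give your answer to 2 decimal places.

Q* = 16.26

Social marginal cost = private MC − MEB = 21.51 + 1.68Q.
Set SMC = demand: 21.51 + 1.68Q = 67.20 - 1.13Q → Q* = 16.2598.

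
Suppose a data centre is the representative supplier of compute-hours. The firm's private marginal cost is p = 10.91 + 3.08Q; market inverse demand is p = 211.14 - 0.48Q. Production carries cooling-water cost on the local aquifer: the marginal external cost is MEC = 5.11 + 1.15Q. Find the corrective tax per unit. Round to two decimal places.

tax = 52.75 per unit

Social marginal cost = private MC + MEC = 16.02 + 4.23Q.
Set SMC = demand: 16.02 + 4.23Q = 211.14 - 0.48Q → Q* = 41.4268.
The Pigouvian tax equals MEC at Q*: 5.11 + 1.15×41.4268 = 52.7508.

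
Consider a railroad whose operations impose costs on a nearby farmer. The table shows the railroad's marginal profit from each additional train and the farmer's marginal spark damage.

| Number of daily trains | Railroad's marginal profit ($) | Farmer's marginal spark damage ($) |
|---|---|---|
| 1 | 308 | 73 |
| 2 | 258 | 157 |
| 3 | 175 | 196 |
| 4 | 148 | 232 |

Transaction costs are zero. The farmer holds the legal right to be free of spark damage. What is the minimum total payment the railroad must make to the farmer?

Efficient level: marginal profit ≥ marginal spark damage through level 2, so k* = 2.
With the farmer holding the right, the railroad must at least compensate total damage at k*: 73 + 157 = 230.

$230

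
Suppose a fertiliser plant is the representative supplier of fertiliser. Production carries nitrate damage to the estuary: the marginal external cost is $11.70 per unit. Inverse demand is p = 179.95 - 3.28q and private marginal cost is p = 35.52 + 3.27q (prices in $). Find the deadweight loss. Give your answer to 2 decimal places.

Market equilibrium (private): 35.52 + 3.27q = 179.95 - 3.28q → q_m = 22.0504.
Social marginal cost = private MC + MEC = 47.22 + 3.27q.
Set SMC = demand: 47.22 + 3.27q = 179.95 - 3.28q → q* = 20.2641.
The loss is the area between SMC and demand from q* to q_m; with linear curves that's a triangle of height MEC(q_m).
DWL = ½ × 1.7863 × 11.7000 = 10.4499.

DWL = $10.45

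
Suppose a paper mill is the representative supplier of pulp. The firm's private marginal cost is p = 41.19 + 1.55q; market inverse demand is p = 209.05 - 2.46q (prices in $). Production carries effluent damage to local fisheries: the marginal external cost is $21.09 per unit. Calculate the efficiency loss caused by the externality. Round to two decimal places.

DWL = $55.46

Market equilibrium (private): 41.19 + 1.55q = 209.05 - 2.46q → q_m = 41.8603.
Social marginal cost = private MC + MEC = 62.28 + 1.55q.
Set SMC = demand: 62.28 + 1.55q = 209.05 - 2.46q → q* = 36.6010.
Between q* and q_m the wedge SMC − demand runs linearly from 0 to MEC(q_m), so the loss is a triangle.
DWL = ½ × 5.2593 × 21.0900 = 55.4593.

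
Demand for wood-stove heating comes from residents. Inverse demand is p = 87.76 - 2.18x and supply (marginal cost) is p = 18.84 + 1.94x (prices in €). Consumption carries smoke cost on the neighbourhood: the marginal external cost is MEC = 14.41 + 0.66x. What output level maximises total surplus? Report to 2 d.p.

x* = 11.40

Social marginal benefit = demand − MEC = 73.35 - 2.84x.
Set SMB = MC: 73.35 - 2.84x = 18.84 + 1.94x → x* = 11.4038.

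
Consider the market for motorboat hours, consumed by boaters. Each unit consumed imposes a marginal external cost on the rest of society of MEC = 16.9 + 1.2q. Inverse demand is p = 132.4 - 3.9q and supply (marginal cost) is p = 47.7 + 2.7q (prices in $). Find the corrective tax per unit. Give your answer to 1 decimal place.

Social marginal benefit = demand − MEC = 115.5 - 5.1q.
Set SMB = MC: 115.5 - 5.1q = 47.7 + 2.7q → q* = 8.6923.
The Pigouvian tax equals MEC at q*: 16.9 + 1.2×8.6923 = 27.3308.

tax = $27.3 per unit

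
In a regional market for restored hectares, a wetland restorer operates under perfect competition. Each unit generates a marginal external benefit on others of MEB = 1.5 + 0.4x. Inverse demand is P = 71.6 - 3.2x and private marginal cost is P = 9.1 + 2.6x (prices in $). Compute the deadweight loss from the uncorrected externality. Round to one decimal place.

DWL = $3.1

Market equilibrium (private): 9.1 + 2.6x = 71.6 - 3.2x → x_m = 10.7759.
Social marginal cost = private MC − MEB = 7.6 + 2.2x.
Set SMC = demand: 7.6 + 2.2x = 71.6 - 3.2x → x* = 11.8519.
The welfare-loss triangle has base |x_m − x*| and height MEB(x_m) (the vertical gap between SMC and demand is zero at x* and MEB at x_m).
DWL = ½ × 1.0760 × 5.8103 = 3.1259.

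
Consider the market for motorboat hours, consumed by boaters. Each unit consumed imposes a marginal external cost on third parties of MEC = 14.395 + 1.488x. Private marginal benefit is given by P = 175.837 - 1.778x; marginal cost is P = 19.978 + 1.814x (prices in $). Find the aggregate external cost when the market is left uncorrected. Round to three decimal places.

$2025.369

Market equilibrium (private): 19.978 + 1.814x = 175.837 - 1.778x → x_m = 43.3906.
Total external cost = ∫₀^{x_m} (14.395 + 1.488x) dx = 14.395×43.3906 + ½×1.488×43.3906² = 2025.3693.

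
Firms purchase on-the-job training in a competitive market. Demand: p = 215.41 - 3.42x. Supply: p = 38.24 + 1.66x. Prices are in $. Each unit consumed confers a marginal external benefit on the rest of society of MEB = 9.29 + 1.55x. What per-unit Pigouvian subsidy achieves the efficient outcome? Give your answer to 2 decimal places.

subsidy = $91.16 per unit

Social marginal benefit = demand + MEB = 224.70 - 1.87x.
Set SMB = MC: 224.70 - 1.87x = 38.24 + 1.66x → x* = 52.8215.
The Pigouvian subsidy equals MEB at x*: 9.29 + 1.55×52.8215 = 91.1633.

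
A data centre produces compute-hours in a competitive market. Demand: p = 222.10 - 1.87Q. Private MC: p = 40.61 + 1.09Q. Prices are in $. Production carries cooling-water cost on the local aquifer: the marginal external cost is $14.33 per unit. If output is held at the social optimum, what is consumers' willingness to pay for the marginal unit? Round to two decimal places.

P = $116.50

Social marginal cost = private MC + MEC = 54.94 + 1.09Q.
Set SMC = demand: 54.94 + 1.09Q = 222.10 - 1.87Q → Q* = 56.4730.
Consumer price on the demand curve at Q*: 222.10 − 1.87×56.4730 = 116.4955.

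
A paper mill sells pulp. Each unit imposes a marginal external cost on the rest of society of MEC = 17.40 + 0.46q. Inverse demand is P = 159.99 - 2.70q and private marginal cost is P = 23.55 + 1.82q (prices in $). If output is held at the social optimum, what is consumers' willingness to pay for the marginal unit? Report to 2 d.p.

Social marginal cost = private MC + MEC = 40.95 + 2.28q.
Set SMC = demand: 40.95 + 2.28q = 159.99 - 2.70q → q* = 23.9036.
Consumer price on the demand curve at q*: 159.99 − 2.70×23.9036 = 95.4503.

P = $95.45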